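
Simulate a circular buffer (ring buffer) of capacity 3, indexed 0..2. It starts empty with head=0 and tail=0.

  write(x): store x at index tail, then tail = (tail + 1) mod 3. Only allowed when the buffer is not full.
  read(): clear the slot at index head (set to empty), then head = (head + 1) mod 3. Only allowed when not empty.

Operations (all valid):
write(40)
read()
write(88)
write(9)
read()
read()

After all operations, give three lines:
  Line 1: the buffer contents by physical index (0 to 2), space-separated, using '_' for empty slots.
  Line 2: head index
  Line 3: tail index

write(40): buf=[40 _ _], head=0, tail=1, size=1
read(): buf=[_ _ _], head=1, tail=1, size=0
write(88): buf=[_ 88 _], head=1, tail=2, size=1
write(9): buf=[_ 88 9], head=1, tail=0, size=2
read(): buf=[_ _ 9], head=2, tail=0, size=1
read(): buf=[_ _ _], head=0, tail=0, size=0

Answer: _ _ _
0
0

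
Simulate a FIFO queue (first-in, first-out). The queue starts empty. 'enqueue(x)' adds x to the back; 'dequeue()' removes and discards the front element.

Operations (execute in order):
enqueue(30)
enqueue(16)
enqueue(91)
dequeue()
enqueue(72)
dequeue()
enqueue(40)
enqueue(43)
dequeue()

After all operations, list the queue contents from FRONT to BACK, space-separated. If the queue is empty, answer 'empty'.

enqueue(30): [30]
enqueue(16): [30, 16]
enqueue(91): [30, 16, 91]
dequeue(): [16, 91]
enqueue(72): [16, 91, 72]
dequeue(): [91, 72]
enqueue(40): [91, 72, 40]
enqueue(43): [91, 72, 40, 43]
dequeue(): [72, 40, 43]

Answer: 72 40 43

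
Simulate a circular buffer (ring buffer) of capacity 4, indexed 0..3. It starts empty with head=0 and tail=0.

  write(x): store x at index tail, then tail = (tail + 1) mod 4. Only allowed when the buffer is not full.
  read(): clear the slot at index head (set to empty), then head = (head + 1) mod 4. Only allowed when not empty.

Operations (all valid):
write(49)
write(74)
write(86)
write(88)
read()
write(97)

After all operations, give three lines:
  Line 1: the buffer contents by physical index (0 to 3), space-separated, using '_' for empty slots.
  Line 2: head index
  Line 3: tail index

Answer: 97 74 86 88
1
1

Derivation:
write(49): buf=[49 _ _ _], head=0, tail=1, size=1
write(74): buf=[49 74 _ _], head=0, tail=2, size=2
write(86): buf=[49 74 86 _], head=0, tail=3, size=3
write(88): buf=[49 74 86 88], head=0, tail=0, size=4
read(): buf=[_ 74 86 88], head=1, tail=0, size=3
write(97): buf=[97 74 86 88], head=1, tail=1, size=4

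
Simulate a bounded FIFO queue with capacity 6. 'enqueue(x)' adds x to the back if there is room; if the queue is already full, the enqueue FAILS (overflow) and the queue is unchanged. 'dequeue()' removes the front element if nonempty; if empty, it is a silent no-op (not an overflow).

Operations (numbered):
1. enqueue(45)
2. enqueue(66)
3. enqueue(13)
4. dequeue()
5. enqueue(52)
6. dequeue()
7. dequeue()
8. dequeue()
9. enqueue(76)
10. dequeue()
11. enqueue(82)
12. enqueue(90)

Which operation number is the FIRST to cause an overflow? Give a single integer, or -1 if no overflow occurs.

1. enqueue(45): size=1
2. enqueue(66): size=2
3. enqueue(13): size=3
4. dequeue(): size=2
5. enqueue(52): size=3
6. dequeue(): size=2
7. dequeue(): size=1
8. dequeue(): size=0
9. enqueue(76): size=1
10. dequeue(): size=0
11. enqueue(82): size=1
12. enqueue(90): size=2

Answer: -1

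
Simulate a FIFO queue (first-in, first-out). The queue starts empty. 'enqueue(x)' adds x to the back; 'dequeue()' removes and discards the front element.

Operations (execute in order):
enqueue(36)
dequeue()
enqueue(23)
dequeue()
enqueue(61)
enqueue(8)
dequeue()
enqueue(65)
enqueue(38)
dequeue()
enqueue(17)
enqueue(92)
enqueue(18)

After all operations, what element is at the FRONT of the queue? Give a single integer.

enqueue(36): queue = [36]
dequeue(): queue = []
enqueue(23): queue = [23]
dequeue(): queue = []
enqueue(61): queue = [61]
enqueue(8): queue = [61, 8]
dequeue(): queue = [8]
enqueue(65): queue = [8, 65]
enqueue(38): queue = [8, 65, 38]
dequeue(): queue = [65, 38]
enqueue(17): queue = [65, 38, 17]
enqueue(92): queue = [65, 38, 17, 92]
enqueue(18): queue = [65, 38, 17, 92, 18]

Answer: 65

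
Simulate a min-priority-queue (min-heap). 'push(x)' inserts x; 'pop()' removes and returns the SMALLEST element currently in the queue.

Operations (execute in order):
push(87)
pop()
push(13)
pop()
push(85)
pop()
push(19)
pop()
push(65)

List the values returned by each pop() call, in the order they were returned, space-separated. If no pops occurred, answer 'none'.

Answer: 87 13 85 19

Derivation:
push(87): heap contents = [87]
pop() → 87: heap contents = []
push(13): heap contents = [13]
pop() → 13: heap contents = []
push(85): heap contents = [85]
pop() → 85: heap contents = []
push(19): heap contents = [19]
pop() → 19: heap contents = []
push(65): heap contents = [65]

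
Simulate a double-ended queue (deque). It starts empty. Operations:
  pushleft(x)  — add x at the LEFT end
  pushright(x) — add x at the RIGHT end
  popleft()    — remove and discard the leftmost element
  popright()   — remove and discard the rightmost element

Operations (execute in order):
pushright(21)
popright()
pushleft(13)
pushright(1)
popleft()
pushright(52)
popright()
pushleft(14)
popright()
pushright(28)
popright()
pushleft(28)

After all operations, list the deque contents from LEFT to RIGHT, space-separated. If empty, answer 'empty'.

pushright(21): [21]
popright(): []
pushleft(13): [13]
pushright(1): [13, 1]
popleft(): [1]
pushright(52): [1, 52]
popright(): [1]
pushleft(14): [14, 1]
popright(): [14]
pushright(28): [14, 28]
popright(): [14]
pushleft(28): [28, 14]

Answer: 28 14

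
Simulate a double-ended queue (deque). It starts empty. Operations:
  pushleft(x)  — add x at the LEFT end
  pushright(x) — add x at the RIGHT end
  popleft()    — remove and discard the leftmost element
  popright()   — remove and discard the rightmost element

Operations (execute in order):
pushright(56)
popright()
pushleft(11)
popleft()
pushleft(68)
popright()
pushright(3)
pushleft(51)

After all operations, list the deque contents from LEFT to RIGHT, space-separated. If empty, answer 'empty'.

Answer: 51 3

Derivation:
pushright(56): [56]
popright(): []
pushleft(11): [11]
popleft(): []
pushleft(68): [68]
popright(): []
pushright(3): [3]
pushleft(51): [51, 3]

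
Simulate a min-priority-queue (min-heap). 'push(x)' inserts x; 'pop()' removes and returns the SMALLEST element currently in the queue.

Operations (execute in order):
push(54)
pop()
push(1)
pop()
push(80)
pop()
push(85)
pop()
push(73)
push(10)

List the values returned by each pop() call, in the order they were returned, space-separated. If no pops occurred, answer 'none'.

push(54): heap contents = [54]
pop() → 54: heap contents = []
push(1): heap contents = [1]
pop() → 1: heap contents = []
push(80): heap contents = [80]
pop() → 80: heap contents = []
push(85): heap contents = [85]
pop() → 85: heap contents = []
push(73): heap contents = [73]
push(10): heap contents = [10, 73]

Answer: 54 1 80 85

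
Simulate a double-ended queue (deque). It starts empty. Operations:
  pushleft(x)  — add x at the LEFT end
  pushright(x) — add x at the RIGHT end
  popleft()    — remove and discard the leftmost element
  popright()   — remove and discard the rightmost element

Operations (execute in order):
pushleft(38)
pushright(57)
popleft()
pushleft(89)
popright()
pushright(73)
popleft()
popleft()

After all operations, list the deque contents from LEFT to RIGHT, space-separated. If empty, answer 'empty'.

Answer: empty

Derivation:
pushleft(38): [38]
pushright(57): [38, 57]
popleft(): [57]
pushleft(89): [89, 57]
popright(): [89]
pushright(73): [89, 73]
popleft(): [73]
popleft(): []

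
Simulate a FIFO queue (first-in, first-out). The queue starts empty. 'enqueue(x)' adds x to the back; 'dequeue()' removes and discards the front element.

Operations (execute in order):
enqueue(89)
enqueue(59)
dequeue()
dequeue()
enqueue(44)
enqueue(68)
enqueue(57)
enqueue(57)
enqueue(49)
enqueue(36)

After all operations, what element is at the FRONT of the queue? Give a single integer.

enqueue(89): queue = [89]
enqueue(59): queue = [89, 59]
dequeue(): queue = [59]
dequeue(): queue = []
enqueue(44): queue = [44]
enqueue(68): queue = [44, 68]
enqueue(57): queue = [44, 68, 57]
enqueue(57): queue = [44, 68, 57, 57]
enqueue(49): queue = [44, 68, 57, 57, 49]
enqueue(36): queue = [44, 68, 57, 57, 49, 36]

Answer: 44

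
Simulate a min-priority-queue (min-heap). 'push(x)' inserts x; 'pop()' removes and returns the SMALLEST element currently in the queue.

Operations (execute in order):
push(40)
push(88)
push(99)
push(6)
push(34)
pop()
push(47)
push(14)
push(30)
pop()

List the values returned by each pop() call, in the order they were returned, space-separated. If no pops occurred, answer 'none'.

Answer: 6 14

Derivation:
push(40): heap contents = [40]
push(88): heap contents = [40, 88]
push(99): heap contents = [40, 88, 99]
push(6): heap contents = [6, 40, 88, 99]
push(34): heap contents = [6, 34, 40, 88, 99]
pop() → 6: heap contents = [34, 40, 88, 99]
push(47): heap contents = [34, 40, 47, 88, 99]
push(14): heap contents = [14, 34, 40, 47, 88, 99]
push(30): heap contents = [14, 30, 34, 40, 47, 88, 99]
pop() → 14: heap contents = [30, 34, 40, 47, 88, 99]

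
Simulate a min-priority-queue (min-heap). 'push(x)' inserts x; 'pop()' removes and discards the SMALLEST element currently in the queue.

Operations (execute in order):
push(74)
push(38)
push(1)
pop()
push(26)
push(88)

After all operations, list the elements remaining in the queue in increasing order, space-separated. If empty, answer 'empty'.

Answer: 26 38 74 88

Derivation:
push(74): heap contents = [74]
push(38): heap contents = [38, 74]
push(1): heap contents = [1, 38, 74]
pop() → 1: heap contents = [38, 74]
push(26): heap contents = [26, 38, 74]
push(88): heap contents = [26, 38, 74, 88]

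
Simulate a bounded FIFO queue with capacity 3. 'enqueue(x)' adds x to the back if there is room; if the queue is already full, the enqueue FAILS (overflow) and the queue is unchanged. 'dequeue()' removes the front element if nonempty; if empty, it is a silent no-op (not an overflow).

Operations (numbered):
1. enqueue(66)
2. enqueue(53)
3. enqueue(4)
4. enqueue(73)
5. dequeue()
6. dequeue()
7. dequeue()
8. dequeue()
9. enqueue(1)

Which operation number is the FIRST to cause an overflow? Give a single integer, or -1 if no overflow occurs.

1. enqueue(66): size=1
2. enqueue(53): size=2
3. enqueue(4): size=3
4. enqueue(73): size=3=cap → OVERFLOW (fail)
5. dequeue(): size=2
6. dequeue(): size=1
7. dequeue(): size=0
8. dequeue(): empty, no-op, size=0
9. enqueue(1): size=1

Answer: 4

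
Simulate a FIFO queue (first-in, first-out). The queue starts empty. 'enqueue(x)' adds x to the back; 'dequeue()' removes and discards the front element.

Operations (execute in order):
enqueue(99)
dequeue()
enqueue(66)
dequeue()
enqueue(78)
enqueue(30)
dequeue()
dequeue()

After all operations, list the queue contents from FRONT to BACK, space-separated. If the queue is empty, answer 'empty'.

Answer: empty

Derivation:
enqueue(99): [99]
dequeue(): []
enqueue(66): [66]
dequeue(): []
enqueue(78): [78]
enqueue(30): [78, 30]
dequeue(): [30]
dequeue(): []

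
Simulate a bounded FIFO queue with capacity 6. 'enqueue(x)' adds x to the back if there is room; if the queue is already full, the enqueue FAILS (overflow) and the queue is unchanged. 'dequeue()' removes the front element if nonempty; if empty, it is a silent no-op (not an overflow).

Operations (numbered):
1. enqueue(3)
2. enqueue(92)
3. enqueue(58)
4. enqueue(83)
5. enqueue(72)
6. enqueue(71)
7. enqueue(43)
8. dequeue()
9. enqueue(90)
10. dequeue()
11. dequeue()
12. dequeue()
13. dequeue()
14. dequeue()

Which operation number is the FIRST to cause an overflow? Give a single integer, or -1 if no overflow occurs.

1. enqueue(3): size=1
2. enqueue(92): size=2
3. enqueue(58): size=3
4. enqueue(83): size=4
5. enqueue(72): size=5
6. enqueue(71): size=6
7. enqueue(43): size=6=cap → OVERFLOW (fail)
8. dequeue(): size=5
9. enqueue(90): size=6
10. dequeue(): size=5
11. dequeue(): size=4
12. dequeue(): size=3
13. dequeue(): size=2
14. dequeue(): size=1

Answer: 7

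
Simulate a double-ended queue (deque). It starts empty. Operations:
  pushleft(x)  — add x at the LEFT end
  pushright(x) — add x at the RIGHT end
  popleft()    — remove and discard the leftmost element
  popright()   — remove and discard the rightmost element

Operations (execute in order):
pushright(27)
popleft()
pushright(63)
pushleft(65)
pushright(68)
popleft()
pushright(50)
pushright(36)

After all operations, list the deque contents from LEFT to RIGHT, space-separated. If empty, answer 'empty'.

Answer: 63 68 50 36

Derivation:
pushright(27): [27]
popleft(): []
pushright(63): [63]
pushleft(65): [65, 63]
pushright(68): [65, 63, 68]
popleft(): [63, 68]
pushright(50): [63, 68, 50]
pushright(36): [63, 68, 50, 36]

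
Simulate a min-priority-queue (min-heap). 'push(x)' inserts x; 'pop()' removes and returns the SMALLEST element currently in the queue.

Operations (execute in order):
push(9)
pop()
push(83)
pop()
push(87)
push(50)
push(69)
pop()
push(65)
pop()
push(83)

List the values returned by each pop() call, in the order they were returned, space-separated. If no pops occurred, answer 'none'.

Answer: 9 83 50 65

Derivation:
push(9): heap contents = [9]
pop() → 9: heap contents = []
push(83): heap contents = [83]
pop() → 83: heap contents = []
push(87): heap contents = [87]
push(50): heap contents = [50, 87]
push(69): heap contents = [50, 69, 87]
pop() → 50: heap contents = [69, 87]
push(65): heap contents = [65, 69, 87]
pop() → 65: heap contents = [69, 87]
push(83): heap contents = [69, 83, 87]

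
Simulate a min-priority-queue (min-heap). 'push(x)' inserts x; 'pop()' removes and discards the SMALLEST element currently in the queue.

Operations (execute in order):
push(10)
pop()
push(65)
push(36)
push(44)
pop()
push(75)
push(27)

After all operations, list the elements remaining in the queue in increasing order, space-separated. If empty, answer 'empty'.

push(10): heap contents = [10]
pop() → 10: heap contents = []
push(65): heap contents = [65]
push(36): heap contents = [36, 65]
push(44): heap contents = [36, 44, 65]
pop() → 36: heap contents = [44, 65]
push(75): heap contents = [44, 65, 75]
push(27): heap contents = [27, 44, 65, 75]

Answer: 27 44 65 75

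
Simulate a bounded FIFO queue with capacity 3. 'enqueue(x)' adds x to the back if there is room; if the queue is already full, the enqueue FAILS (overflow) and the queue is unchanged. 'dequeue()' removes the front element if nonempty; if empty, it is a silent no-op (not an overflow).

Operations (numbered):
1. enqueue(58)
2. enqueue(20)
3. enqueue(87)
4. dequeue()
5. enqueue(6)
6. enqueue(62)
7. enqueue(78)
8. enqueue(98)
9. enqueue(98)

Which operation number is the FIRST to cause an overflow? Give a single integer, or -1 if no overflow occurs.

Answer: 6

Derivation:
1. enqueue(58): size=1
2. enqueue(20): size=2
3. enqueue(87): size=3
4. dequeue(): size=2
5. enqueue(6): size=3
6. enqueue(62): size=3=cap → OVERFLOW (fail)
7. enqueue(78): size=3=cap → OVERFLOW (fail)
8. enqueue(98): size=3=cap → OVERFLOW (fail)
9. enqueue(98): size=3=cap → OVERFLOW (fail)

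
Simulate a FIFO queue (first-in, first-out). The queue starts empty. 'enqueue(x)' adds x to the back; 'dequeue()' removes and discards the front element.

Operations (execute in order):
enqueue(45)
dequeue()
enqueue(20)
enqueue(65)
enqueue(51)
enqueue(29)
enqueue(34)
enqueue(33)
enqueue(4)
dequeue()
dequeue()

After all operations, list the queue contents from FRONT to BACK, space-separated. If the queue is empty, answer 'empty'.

enqueue(45): [45]
dequeue(): []
enqueue(20): [20]
enqueue(65): [20, 65]
enqueue(51): [20, 65, 51]
enqueue(29): [20, 65, 51, 29]
enqueue(34): [20, 65, 51, 29, 34]
enqueue(33): [20, 65, 51, 29, 34, 33]
enqueue(4): [20, 65, 51, 29, 34, 33, 4]
dequeue(): [65, 51, 29, 34, 33, 4]
dequeue(): [51, 29, 34, 33, 4]

Answer: 51 29 34 33 4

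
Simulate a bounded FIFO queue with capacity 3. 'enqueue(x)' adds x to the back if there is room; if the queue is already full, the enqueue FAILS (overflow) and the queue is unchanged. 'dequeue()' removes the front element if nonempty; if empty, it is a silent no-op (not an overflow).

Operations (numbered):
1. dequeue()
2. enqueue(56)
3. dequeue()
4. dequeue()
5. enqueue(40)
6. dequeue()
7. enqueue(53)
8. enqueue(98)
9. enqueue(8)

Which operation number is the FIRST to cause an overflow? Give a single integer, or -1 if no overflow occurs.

Answer: -1

Derivation:
1. dequeue(): empty, no-op, size=0
2. enqueue(56): size=1
3. dequeue(): size=0
4. dequeue(): empty, no-op, size=0
5. enqueue(40): size=1
6. dequeue(): size=0
7. enqueue(53): size=1
8. enqueue(98): size=2
9. enqueue(8): size=3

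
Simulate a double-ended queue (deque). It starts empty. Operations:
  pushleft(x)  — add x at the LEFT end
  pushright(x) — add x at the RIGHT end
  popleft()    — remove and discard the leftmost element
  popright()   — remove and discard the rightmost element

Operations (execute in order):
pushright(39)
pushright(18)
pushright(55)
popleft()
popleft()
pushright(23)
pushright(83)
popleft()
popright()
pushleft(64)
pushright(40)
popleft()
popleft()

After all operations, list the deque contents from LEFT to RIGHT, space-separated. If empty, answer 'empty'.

Answer: 40

Derivation:
pushright(39): [39]
pushright(18): [39, 18]
pushright(55): [39, 18, 55]
popleft(): [18, 55]
popleft(): [55]
pushright(23): [55, 23]
pushright(83): [55, 23, 83]
popleft(): [23, 83]
popright(): [23]
pushleft(64): [64, 23]
pushright(40): [64, 23, 40]
popleft(): [23, 40]
popleft(): [40]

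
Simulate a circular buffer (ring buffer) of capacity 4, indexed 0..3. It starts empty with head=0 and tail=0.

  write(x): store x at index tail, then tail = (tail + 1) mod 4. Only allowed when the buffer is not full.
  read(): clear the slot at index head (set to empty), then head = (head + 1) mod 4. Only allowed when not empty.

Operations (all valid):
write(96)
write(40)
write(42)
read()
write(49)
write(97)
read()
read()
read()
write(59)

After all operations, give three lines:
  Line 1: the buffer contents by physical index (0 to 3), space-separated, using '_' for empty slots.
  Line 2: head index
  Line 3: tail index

write(96): buf=[96 _ _ _], head=0, tail=1, size=1
write(40): buf=[96 40 _ _], head=0, tail=2, size=2
write(42): buf=[96 40 42 _], head=0, tail=3, size=3
read(): buf=[_ 40 42 _], head=1, tail=3, size=2
write(49): buf=[_ 40 42 49], head=1, tail=0, size=3
write(97): buf=[97 40 42 49], head=1, tail=1, size=4
read(): buf=[97 _ 42 49], head=2, tail=1, size=3
read(): buf=[97 _ _ 49], head=3, tail=1, size=2
read(): buf=[97 _ _ _], head=0, tail=1, size=1
write(59): buf=[97 59 _ _], head=0, tail=2, size=2

Answer: 97 59 _ _
0
2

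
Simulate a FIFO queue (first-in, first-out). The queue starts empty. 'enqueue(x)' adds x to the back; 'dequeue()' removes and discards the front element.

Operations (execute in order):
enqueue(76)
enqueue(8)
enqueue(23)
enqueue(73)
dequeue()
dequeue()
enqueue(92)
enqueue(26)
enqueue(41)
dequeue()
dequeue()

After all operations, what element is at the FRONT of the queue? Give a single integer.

Answer: 92

Derivation:
enqueue(76): queue = [76]
enqueue(8): queue = [76, 8]
enqueue(23): queue = [76, 8, 23]
enqueue(73): queue = [76, 8, 23, 73]
dequeue(): queue = [8, 23, 73]
dequeue(): queue = [23, 73]
enqueue(92): queue = [23, 73, 92]
enqueue(26): queue = [23, 73, 92, 26]
enqueue(41): queue = [23, 73, 92, 26, 41]
dequeue(): queue = [73, 92, 26, 41]
dequeue(): queue = [92, 26, 41]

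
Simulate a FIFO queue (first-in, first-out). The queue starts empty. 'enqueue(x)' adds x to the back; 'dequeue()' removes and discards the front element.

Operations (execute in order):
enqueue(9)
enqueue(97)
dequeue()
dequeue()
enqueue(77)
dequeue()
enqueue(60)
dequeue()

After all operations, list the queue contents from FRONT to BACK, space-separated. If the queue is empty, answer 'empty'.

enqueue(9): [9]
enqueue(97): [9, 97]
dequeue(): [97]
dequeue(): []
enqueue(77): [77]
dequeue(): []
enqueue(60): [60]
dequeue(): []

Answer: empty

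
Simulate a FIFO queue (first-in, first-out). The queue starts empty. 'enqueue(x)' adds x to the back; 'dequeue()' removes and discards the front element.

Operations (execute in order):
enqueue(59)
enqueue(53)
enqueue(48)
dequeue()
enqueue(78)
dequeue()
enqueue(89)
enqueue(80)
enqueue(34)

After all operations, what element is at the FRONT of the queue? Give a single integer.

enqueue(59): queue = [59]
enqueue(53): queue = [59, 53]
enqueue(48): queue = [59, 53, 48]
dequeue(): queue = [53, 48]
enqueue(78): queue = [53, 48, 78]
dequeue(): queue = [48, 78]
enqueue(89): queue = [48, 78, 89]
enqueue(80): queue = [48, 78, 89, 80]
enqueue(34): queue = [48, 78, 89, 80, 34]

Answer: 48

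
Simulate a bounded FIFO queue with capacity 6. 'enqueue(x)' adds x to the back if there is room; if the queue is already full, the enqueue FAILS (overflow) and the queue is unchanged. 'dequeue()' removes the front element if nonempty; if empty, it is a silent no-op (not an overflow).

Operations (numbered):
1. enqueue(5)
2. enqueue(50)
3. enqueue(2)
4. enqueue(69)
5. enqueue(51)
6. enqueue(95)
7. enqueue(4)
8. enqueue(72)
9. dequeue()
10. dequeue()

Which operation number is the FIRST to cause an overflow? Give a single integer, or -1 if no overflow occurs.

1. enqueue(5): size=1
2. enqueue(50): size=2
3. enqueue(2): size=3
4. enqueue(69): size=4
5. enqueue(51): size=5
6. enqueue(95): size=6
7. enqueue(4): size=6=cap → OVERFLOW (fail)
8. enqueue(72): size=6=cap → OVERFLOW (fail)
9. dequeue(): size=5
10. dequeue(): size=4

Answer: 7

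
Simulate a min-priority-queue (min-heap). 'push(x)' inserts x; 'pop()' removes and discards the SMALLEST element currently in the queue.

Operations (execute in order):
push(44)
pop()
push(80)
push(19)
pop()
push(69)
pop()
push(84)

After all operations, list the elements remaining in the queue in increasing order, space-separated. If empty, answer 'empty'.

push(44): heap contents = [44]
pop() → 44: heap contents = []
push(80): heap contents = [80]
push(19): heap contents = [19, 80]
pop() → 19: heap contents = [80]
push(69): heap contents = [69, 80]
pop() → 69: heap contents = [80]
push(84): heap contents = [80, 84]

Answer: 80 84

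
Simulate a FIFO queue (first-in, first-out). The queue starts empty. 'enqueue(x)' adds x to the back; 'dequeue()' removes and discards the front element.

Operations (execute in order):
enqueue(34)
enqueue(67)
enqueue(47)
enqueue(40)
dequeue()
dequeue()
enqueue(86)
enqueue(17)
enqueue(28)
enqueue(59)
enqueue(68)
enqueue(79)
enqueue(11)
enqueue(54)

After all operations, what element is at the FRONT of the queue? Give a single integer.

Answer: 47

Derivation:
enqueue(34): queue = [34]
enqueue(67): queue = [34, 67]
enqueue(47): queue = [34, 67, 47]
enqueue(40): queue = [34, 67, 47, 40]
dequeue(): queue = [67, 47, 40]
dequeue(): queue = [47, 40]
enqueue(86): queue = [47, 40, 86]
enqueue(17): queue = [47, 40, 86, 17]
enqueue(28): queue = [47, 40, 86, 17, 28]
enqueue(59): queue = [47, 40, 86, 17, 28, 59]
enqueue(68): queue = [47, 40, 86, 17, 28, 59, 68]
enqueue(79): queue = [47, 40, 86, 17, 28, 59, 68, 79]
enqueue(11): queue = [47, 40, 86, 17, 28, 59, 68, 79, 11]
enqueue(54): queue = [47, 40, 86, 17, 28, 59, 68, 79, 11, 54]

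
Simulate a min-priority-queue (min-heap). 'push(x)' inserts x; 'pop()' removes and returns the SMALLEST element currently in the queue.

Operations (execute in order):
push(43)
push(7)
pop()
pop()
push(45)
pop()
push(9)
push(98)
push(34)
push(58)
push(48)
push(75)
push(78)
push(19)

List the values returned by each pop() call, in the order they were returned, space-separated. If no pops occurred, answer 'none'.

Answer: 7 43 45

Derivation:
push(43): heap contents = [43]
push(7): heap contents = [7, 43]
pop() → 7: heap contents = [43]
pop() → 43: heap contents = []
push(45): heap contents = [45]
pop() → 45: heap contents = []
push(9): heap contents = [9]
push(98): heap contents = [9, 98]
push(34): heap contents = [9, 34, 98]
push(58): heap contents = [9, 34, 58, 98]
push(48): heap contents = [9, 34, 48, 58, 98]
push(75): heap contents = [9, 34, 48, 58, 75, 98]
push(78): heap contents = [9, 34, 48, 58, 75, 78, 98]
push(19): heap contents = [9, 19, 34, 48, 58, 75, 78, 98]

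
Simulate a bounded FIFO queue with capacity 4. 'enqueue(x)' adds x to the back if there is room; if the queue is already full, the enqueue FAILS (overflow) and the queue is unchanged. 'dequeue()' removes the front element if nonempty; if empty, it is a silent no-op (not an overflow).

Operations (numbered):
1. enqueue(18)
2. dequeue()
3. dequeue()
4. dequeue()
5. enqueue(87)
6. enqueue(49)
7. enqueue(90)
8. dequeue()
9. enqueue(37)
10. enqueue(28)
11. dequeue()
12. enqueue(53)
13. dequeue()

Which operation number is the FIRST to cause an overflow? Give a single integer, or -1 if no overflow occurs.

Answer: -1

Derivation:
1. enqueue(18): size=1
2. dequeue(): size=0
3. dequeue(): empty, no-op, size=0
4. dequeue(): empty, no-op, size=0
5. enqueue(87): size=1
6. enqueue(49): size=2
7. enqueue(90): size=3
8. dequeue(): size=2
9. enqueue(37): size=3
10. enqueue(28): size=4
11. dequeue(): size=3
12. enqueue(53): size=4
13. dequeue(): size=3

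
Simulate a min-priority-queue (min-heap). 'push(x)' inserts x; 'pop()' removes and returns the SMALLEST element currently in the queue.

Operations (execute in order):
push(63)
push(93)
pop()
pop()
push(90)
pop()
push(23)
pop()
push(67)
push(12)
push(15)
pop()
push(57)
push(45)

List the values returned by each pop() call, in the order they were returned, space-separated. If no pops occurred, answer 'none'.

Answer: 63 93 90 23 12

Derivation:
push(63): heap contents = [63]
push(93): heap contents = [63, 93]
pop() → 63: heap contents = [93]
pop() → 93: heap contents = []
push(90): heap contents = [90]
pop() → 90: heap contents = []
push(23): heap contents = [23]
pop() → 23: heap contents = []
push(67): heap contents = [67]
push(12): heap contents = [12, 67]
push(15): heap contents = [12, 15, 67]
pop() → 12: heap contents = [15, 67]
push(57): heap contents = [15, 57, 67]
push(45): heap contents = [15, 45, 57, 67]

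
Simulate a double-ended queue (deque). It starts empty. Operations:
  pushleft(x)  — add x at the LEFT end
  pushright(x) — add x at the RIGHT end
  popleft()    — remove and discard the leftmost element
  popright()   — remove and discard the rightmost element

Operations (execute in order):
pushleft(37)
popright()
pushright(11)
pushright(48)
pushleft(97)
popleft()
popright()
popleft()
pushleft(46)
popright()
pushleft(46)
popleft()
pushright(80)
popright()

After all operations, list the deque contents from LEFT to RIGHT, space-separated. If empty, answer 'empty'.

pushleft(37): [37]
popright(): []
pushright(11): [11]
pushright(48): [11, 48]
pushleft(97): [97, 11, 48]
popleft(): [11, 48]
popright(): [11]
popleft(): []
pushleft(46): [46]
popright(): []
pushleft(46): [46]
popleft(): []
pushright(80): [80]
popright(): []

Answer: empty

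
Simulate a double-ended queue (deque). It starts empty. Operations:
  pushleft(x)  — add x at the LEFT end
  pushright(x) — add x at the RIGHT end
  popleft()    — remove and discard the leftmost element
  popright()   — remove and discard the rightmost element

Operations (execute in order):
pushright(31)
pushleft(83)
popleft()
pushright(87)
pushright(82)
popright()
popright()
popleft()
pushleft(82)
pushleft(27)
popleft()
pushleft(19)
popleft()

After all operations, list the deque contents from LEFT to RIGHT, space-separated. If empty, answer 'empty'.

Answer: 82

Derivation:
pushright(31): [31]
pushleft(83): [83, 31]
popleft(): [31]
pushright(87): [31, 87]
pushright(82): [31, 87, 82]
popright(): [31, 87]
popright(): [31]
popleft(): []
pushleft(82): [82]
pushleft(27): [27, 82]
popleft(): [82]
pushleft(19): [19, 82]
popleft(): [82]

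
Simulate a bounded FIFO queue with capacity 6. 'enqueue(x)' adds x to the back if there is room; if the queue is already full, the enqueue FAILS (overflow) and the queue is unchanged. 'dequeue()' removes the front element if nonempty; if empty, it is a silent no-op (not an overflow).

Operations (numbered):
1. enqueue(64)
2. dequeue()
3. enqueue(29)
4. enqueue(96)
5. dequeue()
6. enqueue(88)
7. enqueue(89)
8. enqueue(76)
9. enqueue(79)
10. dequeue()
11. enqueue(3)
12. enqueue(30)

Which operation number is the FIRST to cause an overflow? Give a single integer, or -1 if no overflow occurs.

Answer: -1

Derivation:
1. enqueue(64): size=1
2. dequeue(): size=0
3. enqueue(29): size=1
4. enqueue(96): size=2
5. dequeue(): size=1
6. enqueue(88): size=2
7. enqueue(89): size=3
8. enqueue(76): size=4
9. enqueue(79): size=5
10. dequeue(): size=4
11. enqueue(3): size=5
12. enqueue(30): size=6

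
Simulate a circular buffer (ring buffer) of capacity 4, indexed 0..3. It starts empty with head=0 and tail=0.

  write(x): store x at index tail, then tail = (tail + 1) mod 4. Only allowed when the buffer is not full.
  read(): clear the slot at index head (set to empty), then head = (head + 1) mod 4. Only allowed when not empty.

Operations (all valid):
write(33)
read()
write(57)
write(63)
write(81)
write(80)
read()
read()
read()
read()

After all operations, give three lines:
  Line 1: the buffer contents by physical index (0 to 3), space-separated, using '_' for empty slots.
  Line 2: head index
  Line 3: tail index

write(33): buf=[33 _ _ _], head=0, tail=1, size=1
read(): buf=[_ _ _ _], head=1, tail=1, size=0
write(57): buf=[_ 57 _ _], head=1, tail=2, size=1
write(63): buf=[_ 57 63 _], head=1, tail=3, size=2
write(81): buf=[_ 57 63 81], head=1, tail=0, size=3
write(80): buf=[80 57 63 81], head=1, tail=1, size=4
read(): buf=[80 _ 63 81], head=2, tail=1, size=3
read(): buf=[80 _ _ 81], head=3, tail=1, size=2
read(): buf=[80 _ _ _], head=0, tail=1, size=1
read(): buf=[_ _ _ _], head=1, tail=1, size=0

Answer: _ _ _ _
1
1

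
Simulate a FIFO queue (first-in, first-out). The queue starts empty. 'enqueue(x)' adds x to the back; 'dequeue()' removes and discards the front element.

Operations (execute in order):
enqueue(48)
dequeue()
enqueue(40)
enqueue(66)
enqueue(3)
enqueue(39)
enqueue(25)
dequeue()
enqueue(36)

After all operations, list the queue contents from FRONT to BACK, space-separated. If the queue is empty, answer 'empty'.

enqueue(48): [48]
dequeue(): []
enqueue(40): [40]
enqueue(66): [40, 66]
enqueue(3): [40, 66, 3]
enqueue(39): [40, 66, 3, 39]
enqueue(25): [40, 66, 3, 39, 25]
dequeue(): [66, 3, 39, 25]
enqueue(36): [66, 3, 39, 25, 36]

Answer: 66 3 39 25 36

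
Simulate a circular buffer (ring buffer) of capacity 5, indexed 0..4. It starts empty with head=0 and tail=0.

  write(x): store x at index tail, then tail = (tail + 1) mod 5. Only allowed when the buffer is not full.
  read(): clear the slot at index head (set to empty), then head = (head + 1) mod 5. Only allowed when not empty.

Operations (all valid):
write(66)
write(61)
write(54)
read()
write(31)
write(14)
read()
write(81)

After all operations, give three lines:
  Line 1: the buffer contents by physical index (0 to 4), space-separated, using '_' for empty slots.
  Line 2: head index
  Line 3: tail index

Answer: 81 _ 54 31 14
2
1

Derivation:
write(66): buf=[66 _ _ _ _], head=0, tail=1, size=1
write(61): buf=[66 61 _ _ _], head=0, tail=2, size=2
write(54): buf=[66 61 54 _ _], head=0, tail=3, size=3
read(): buf=[_ 61 54 _ _], head=1, tail=3, size=2
write(31): buf=[_ 61 54 31 _], head=1, tail=4, size=3
write(14): buf=[_ 61 54 31 14], head=1, tail=0, size=4
read(): buf=[_ _ 54 31 14], head=2, tail=0, size=3
write(81): buf=[81 _ 54 31 14], head=2, tail=1, size=4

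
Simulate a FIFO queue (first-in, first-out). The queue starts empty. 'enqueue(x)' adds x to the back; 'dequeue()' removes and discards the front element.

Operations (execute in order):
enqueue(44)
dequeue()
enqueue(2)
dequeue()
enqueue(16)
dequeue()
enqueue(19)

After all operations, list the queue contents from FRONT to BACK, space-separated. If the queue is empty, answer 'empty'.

Answer: 19

Derivation:
enqueue(44): [44]
dequeue(): []
enqueue(2): [2]
dequeue(): []
enqueue(16): [16]
dequeue(): []
enqueue(19): [19]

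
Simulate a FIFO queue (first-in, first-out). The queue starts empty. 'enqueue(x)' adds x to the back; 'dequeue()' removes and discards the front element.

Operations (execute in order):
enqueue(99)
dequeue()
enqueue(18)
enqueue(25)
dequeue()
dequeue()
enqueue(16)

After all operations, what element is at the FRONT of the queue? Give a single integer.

Answer: 16

Derivation:
enqueue(99): queue = [99]
dequeue(): queue = []
enqueue(18): queue = [18]
enqueue(25): queue = [18, 25]
dequeue(): queue = [25]
dequeue(): queue = []
enqueue(16): queue = [16]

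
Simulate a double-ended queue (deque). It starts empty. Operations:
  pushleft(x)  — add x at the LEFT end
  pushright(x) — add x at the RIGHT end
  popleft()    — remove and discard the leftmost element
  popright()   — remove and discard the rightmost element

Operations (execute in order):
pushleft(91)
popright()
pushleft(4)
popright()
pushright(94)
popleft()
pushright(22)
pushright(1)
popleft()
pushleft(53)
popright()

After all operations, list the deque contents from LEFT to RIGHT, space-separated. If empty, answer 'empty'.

Answer: 53

Derivation:
pushleft(91): [91]
popright(): []
pushleft(4): [4]
popright(): []
pushright(94): [94]
popleft(): []
pushright(22): [22]
pushright(1): [22, 1]
popleft(): [1]
pushleft(53): [53, 1]
popright(): [53]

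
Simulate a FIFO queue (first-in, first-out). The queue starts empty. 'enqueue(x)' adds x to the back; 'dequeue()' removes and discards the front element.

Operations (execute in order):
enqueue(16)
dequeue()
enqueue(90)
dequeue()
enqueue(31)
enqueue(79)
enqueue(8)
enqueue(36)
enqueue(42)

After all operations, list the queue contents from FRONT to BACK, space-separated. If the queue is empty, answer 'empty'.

enqueue(16): [16]
dequeue(): []
enqueue(90): [90]
dequeue(): []
enqueue(31): [31]
enqueue(79): [31, 79]
enqueue(8): [31, 79, 8]
enqueue(36): [31, 79, 8, 36]
enqueue(42): [31, 79, 8, 36, 42]

Answer: 31 79 8 36 42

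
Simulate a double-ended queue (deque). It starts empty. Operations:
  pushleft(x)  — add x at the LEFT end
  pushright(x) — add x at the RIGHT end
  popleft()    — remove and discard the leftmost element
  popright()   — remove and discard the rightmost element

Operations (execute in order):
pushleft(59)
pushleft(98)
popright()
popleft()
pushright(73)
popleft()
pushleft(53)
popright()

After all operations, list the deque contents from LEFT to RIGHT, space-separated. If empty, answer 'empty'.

pushleft(59): [59]
pushleft(98): [98, 59]
popright(): [98]
popleft(): []
pushright(73): [73]
popleft(): []
pushleft(53): [53]
popright(): []

Answer: empty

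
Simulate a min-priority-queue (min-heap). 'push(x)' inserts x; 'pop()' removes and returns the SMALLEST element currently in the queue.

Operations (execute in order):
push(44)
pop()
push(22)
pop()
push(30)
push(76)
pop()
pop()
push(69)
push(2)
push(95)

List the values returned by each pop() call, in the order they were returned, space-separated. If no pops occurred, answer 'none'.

push(44): heap contents = [44]
pop() → 44: heap contents = []
push(22): heap contents = [22]
pop() → 22: heap contents = []
push(30): heap contents = [30]
push(76): heap contents = [30, 76]
pop() → 30: heap contents = [76]
pop() → 76: heap contents = []
push(69): heap contents = [69]
push(2): heap contents = [2, 69]
push(95): heap contents = [2, 69, 95]

Answer: 44 22 30 76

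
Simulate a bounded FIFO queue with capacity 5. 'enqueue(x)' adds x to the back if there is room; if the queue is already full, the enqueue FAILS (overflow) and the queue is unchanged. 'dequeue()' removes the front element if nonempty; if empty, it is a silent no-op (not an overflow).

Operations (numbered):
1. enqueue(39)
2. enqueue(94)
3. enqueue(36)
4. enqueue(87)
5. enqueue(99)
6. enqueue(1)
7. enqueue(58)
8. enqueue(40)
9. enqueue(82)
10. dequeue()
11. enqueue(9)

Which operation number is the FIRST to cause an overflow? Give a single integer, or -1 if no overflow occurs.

Answer: 6

Derivation:
1. enqueue(39): size=1
2. enqueue(94): size=2
3. enqueue(36): size=3
4. enqueue(87): size=4
5. enqueue(99): size=5
6. enqueue(1): size=5=cap → OVERFLOW (fail)
7. enqueue(58): size=5=cap → OVERFLOW (fail)
8. enqueue(40): size=5=cap → OVERFLOW (fail)
9. enqueue(82): size=5=cap → OVERFLOW (fail)
10. dequeue(): size=4
11. enqueue(9): size=5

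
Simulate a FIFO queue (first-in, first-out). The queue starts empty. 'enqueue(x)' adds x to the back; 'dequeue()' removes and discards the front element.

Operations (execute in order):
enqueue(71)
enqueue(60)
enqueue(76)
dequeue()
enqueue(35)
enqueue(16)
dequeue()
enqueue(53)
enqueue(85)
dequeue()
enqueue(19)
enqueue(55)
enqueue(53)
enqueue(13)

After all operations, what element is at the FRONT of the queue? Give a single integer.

enqueue(71): queue = [71]
enqueue(60): queue = [71, 60]
enqueue(76): queue = [71, 60, 76]
dequeue(): queue = [60, 76]
enqueue(35): queue = [60, 76, 35]
enqueue(16): queue = [60, 76, 35, 16]
dequeue(): queue = [76, 35, 16]
enqueue(53): queue = [76, 35, 16, 53]
enqueue(85): queue = [76, 35, 16, 53, 85]
dequeue(): queue = [35, 16, 53, 85]
enqueue(19): queue = [35, 16, 53, 85, 19]
enqueue(55): queue = [35, 16, 53, 85, 19, 55]
enqueue(53): queue = [35, 16, 53, 85, 19, 55, 53]
enqueue(13): queue = [35, 16, 53, 85, 19, 55, 53, 13]

Answer: 35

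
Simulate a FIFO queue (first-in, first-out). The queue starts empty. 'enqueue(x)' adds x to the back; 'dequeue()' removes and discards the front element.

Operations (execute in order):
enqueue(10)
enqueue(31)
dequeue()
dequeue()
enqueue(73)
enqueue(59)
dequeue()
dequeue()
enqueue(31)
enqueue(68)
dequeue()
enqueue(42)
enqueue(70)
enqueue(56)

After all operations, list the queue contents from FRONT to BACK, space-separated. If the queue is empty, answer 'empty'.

Answer: 68 42 70 56

Derivation:
enqueue(10): [10]
enqueue(31): [10, 31]
dequeue(): [31]
dequeue(): []
enqueue(73): [73]
enqueue(59): [73, 59]
dequeue(): [59]
dequeue(): []
enqueue(31): [31]
enqueue(68): [31, 68]
dequeue(): [68]
enqueue(42): [68, 42]
enqueue(70): [68, 42, 70]
enqueue(56): [68, 42, 70, 56]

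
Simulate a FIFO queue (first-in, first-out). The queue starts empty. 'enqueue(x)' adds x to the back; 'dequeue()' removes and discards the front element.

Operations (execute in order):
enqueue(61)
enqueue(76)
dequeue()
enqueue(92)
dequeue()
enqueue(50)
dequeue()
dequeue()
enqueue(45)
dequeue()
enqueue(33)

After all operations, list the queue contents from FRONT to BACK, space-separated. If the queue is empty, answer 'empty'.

enqueue(61): [61]
enqueue(76): [61, 76]
dequeue(): [76]
enqueue(92): [76, 92]
dequeue(): [92]
enqueue(50): [92, 50]
dequeue(): [50]
dequeue(): []
enqueue(45): [45]
dequeue(): []
enqueue(33): [33]

Answer: 33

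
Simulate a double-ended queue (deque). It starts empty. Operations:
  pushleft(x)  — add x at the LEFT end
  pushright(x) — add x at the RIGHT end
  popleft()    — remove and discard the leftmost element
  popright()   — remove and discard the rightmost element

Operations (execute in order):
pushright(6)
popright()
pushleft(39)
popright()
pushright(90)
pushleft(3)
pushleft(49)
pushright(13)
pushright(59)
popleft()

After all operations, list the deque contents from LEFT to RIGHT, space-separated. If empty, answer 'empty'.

pushright(6): [6]
popright(): []
pushleft(39): [39]
popright(): []
pushright(90): [90]
pushleft(3): [3, 90]
pushleft(49): [49, 3, 90]
pushright(13): [49, 3, 90, 13]
pushright(59): [49, 3, 90, 13, 59]
popleft(): [3, 90, 13, 59]

Answer: 3 90 13 59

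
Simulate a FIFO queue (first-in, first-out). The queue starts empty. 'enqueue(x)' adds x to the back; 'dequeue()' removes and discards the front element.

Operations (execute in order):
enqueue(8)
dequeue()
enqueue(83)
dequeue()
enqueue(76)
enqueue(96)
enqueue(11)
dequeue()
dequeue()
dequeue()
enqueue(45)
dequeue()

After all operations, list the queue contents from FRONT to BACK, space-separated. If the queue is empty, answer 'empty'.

enqueue(8): [8]
dequeue(): []
enqueue(83): [83]
dequeue(): []
enqueue(76): [76]
enqueue(96): [76, 96]
enqueue(11): [76, 96, 11]
dequeue(): [96, 11]
dequeue(): [11]
dequeue(): []
enqueue(45): [45]
dequeue(): []

Answer: empty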